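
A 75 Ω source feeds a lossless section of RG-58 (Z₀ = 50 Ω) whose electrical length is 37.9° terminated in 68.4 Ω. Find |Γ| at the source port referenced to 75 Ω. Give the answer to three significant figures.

tan(βl) = 0.778
Z_in = Z_0·(Z_L + jZ_0·tanβl)/(Z_0 + jZ_L·tanβl) = 51.5 − j15.9 Ω
Γ_s = (Z_in − Z_s)/(Z_in + Z_s) = (-23.5 − j15.9)/(126 − j15.9), |Γ_s| = 0.223

|Γ| ≈ 0.223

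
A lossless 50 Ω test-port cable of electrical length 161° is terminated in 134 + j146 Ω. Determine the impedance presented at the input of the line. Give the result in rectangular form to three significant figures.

Z_in ≈ 30.8 + j78.4 Ω

tan(βl) = tan(161°) = -0.344
Z_in = Z_0·(Z_L + jZ_0·tanβl)/(Z_0 + jZ_L·tanβl)
     = 50·(134 + j129)/(100 − j46.1)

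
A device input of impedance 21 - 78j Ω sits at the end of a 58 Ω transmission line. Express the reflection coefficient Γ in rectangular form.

Γ ≈ 0.256 − j0.734

Γ = (Z_L − Z_0)/(Z_L + Z_0) = (-37 − j78)/(79 − j78)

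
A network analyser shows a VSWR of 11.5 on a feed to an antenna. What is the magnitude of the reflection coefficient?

|Γ| ≈ 0.84

|Γ| = (S − 1)/(S + 1) = (11.5 − 1)/(11.5 + 1) = 10.5/12.5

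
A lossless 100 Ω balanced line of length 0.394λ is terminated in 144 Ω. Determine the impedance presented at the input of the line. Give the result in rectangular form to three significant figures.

βl = 2π × 0.394 = 142°
tan(βl) = tan(142°) = -0.786
Z_in = Z_0·(Z_L + jZ_0·tanβl)/(Z_0 + jZ_L·tanβl)
     = 100·(144 − j78.6)/(100 − j113)

Z_in ≈ 102 + j37 Ω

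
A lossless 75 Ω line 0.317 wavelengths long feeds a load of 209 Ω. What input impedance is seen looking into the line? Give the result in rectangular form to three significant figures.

βl = 2π × 0.317 = 114°
tan(βl) = tan(114°) = -2.23
Z_in = Z_0·(Z_L + jZ_0·tanβl)/(Z_0 + jZ_L·tanβl)
     = 75·(209 − j168)/(75 − j467)

Z_in ≈ 31.5 + j28.5 Ω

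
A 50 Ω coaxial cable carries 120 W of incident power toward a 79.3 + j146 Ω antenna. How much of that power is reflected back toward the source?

P_reflected ≈ 70 W

|Γ| = |(29.3 + j146)/(129.3 + j146)| = 0.764
|Γ|² = 0.583
P_refl = |Γ|²·P_inc = 70 W, P_del = (1 − |Γ|²)·P_inc = 50 W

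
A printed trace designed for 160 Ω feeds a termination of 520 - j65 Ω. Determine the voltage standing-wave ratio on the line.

VSWR ≈ 3.31

Γ = (Z_L − Z_0)/(Z_L + Z_0) = (360 − j65)/(680 − j65)
|Γ| = 366/683 = 0.536
VSWR = (1 + |Γ|)/(1 − |Γ|) = 1.54/0.464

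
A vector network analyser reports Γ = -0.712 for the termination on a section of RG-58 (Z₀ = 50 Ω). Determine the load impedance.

Z_L = Z_0·(1 + Γ)/(1 − Γ) = 50·(0.288)/(1.71)

Z_L ≈ 8.41 Ω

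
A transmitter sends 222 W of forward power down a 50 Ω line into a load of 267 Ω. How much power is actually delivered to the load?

Γ = (267 − 50)/(267 + 50) = 0.685
|Γ|² = 0.469
P_refl = |Γ|²·P_inc = 104 W, P_del = (1 − |Γ|²)·P_inc = 118 W

P_delivered ≈ 118 W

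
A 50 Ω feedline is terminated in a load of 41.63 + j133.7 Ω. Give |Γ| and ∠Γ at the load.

Γ ≈ 0.826 ∠ 38°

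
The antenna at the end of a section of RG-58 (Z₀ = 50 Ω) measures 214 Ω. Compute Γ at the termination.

Γ = (Z_L − Z_0)/(Z_L + Z_0) = (214 − 50)/(214 + 50) = 164/264

Γ = 0.621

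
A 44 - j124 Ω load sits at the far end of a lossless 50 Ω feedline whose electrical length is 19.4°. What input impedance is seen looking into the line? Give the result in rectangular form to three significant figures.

Z_in ≈ 13.7 − j59.1 Ω

tan(βl) = tan(19.4°) = 0.352
Z_in = Z_0·(Z_L + jZ_0·tanβl)/(Z_0 + jZ_L·tanβl)
     = 50·(44 − j106)/(93.7 + j15.5)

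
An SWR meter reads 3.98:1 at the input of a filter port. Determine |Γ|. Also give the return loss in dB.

|Γ| ≈ 0.598; return loss ≈ 4.46 dB

|Γ| = (S − 1)/(S + 1) = (3.98 − 1)/(3.98 + 1) = 2.98/4.98
RL = −20·log₁₀|Γ| = −20·log₁₀(0.598)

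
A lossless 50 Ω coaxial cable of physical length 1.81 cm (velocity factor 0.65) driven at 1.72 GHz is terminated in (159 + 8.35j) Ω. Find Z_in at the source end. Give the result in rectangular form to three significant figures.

λ = v/f = 0.65·c / 1.72 GHz = 0.113 m
βl = 2π·l/λ = 2π × 0.16 = 57.5°
tan(βl) = tan(57.5°) = 1.57
Z_in = Z_0·(Z_L + jZ_0·tanβl)/(Z_0 + jZ_L·tanβl)
     = 50·(159 + j86.8)/(36.9 + j249)

Z_in ≈ 21.6 − j28.7 Ω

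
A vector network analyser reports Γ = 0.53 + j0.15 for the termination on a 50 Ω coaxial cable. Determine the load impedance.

Z_L ≈ 143 + j61.6 Ω

Z_L = Z_0·(1 + Γ)/(1 − Γ) = 50·(1.53 + j0.15)/(0.47 − j0.15)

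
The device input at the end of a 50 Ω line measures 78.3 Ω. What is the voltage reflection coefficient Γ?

Γ = (Z_L − Z_0)/(Z_L + Z_0) = (78.3 − 50)/(78.3 + 50) = 28.3/128.3

Γ = 0.221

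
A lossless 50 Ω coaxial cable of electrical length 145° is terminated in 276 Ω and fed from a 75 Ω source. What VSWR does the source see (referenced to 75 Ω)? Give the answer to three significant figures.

VSWR ≈ 5.22

tan(βl) = -0.7
Z_in = Z_0·(Z_L + jZ_0·tanβl)/(Z_0 + jZ_L·tanβl) = 25.8 + j64.7 Ω
Γ_s = (Z_in − Z_s)/(Z_in + Z_s) = (-49.2 + j64.7)/(101 + j64.7), |Γ_s| = 0.679
VSWR = (1 + |Γ_s|)/(1 − |Γ_s|)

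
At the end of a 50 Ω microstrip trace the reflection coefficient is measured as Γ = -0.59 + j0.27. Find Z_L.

Z_L ≈ 11.1 + j10.4 Ω

Z_L = Z_0·(1 + Γ)/(1 − Γ) = 50·(0.41 + j0.27)/(1.59 − j0.27)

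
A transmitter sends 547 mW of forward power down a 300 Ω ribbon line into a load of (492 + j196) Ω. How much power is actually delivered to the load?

P_delivered ≈ 485 mW

|Γ| = |(192 + j196)/(792 + j196)| = 0.336
|Γ|² = 0.113
P_refl = |Γ|²·P_inc = 61.9 mW, P_del = (1 − |Γ|²)·P_inc = 485 mW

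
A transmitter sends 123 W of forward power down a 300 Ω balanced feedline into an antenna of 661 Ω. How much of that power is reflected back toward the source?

P_reflected ≈ 17.4 W

Γ = (661 − 300)/(661 + 300) = 0.376
|Γ|² = 0.141
P_refl = |Γ|²·P_inc = 17.4 W, P_del = (1 − |Γ|²)·P_inc = 106 W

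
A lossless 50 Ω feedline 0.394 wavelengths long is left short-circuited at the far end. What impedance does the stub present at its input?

βl = 2π × 0.394 = 142°
tan(βl) = -0.786
For a short-circuited stub, Z_in = jZ_0·tan(βl)

Z_in ≈ −j39.3 Ω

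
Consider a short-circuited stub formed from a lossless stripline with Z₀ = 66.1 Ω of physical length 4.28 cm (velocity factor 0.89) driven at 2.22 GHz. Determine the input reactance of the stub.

X_in ≈ -84.3 Ω (capacitive)

λ = v/f = 0.89·c / 2.22 GHz = 0.12 m
βl = 2π·l/λ = 2π × 0.356 = 128°
tan(βl) = -1.27
For a short-circuited stub, Z_in = jZ_0·tan(βl)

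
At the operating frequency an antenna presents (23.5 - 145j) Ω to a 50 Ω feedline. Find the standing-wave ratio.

VSWR ≈ 20.4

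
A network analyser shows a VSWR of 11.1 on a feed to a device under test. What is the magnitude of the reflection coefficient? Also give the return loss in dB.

|Γ| ≈ 0.835; return loss ≈ 1.57 dB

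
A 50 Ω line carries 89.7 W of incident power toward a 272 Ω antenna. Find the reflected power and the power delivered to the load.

Γ = (272 − 50)/(272 + 50) = 0.689
|Γ|² = 0.475
P_refl = |Γ|²·P_inc = 42.6 W, P_del = (1 − |Γ|²)·P_inc = 47.1 W

P_reflected ≈ 42.6 W; P_delivered ≈ 47.1 W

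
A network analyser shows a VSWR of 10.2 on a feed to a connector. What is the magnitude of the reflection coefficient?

|Γ| ≈ 0.821

|Γ| = (S − 1)/(S + 1) = (10.2 − 1)/(10.2 + 1) = 9.2/11.2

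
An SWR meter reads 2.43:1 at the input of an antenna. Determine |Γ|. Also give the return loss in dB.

|Γ| ≈ 0.417; return loss ≈ 7.6 dB

|Γ| = (S − 1)/(S + 1) = (2.43 − 1)/(2.43 + 1) = 1.43/3.43
RL = −20·log₁₀|Γ| = −20·log₁₀(0.417)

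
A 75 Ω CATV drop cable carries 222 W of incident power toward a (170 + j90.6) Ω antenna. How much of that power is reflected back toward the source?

P_reflected ≈ 56.1 W

|Γ| = |(95 + j90.6)/(245 + j90.6)| = 0.503
|Γ|² = 0.253
P_refl = |Γ|²·P_inc = 56.1 W, P_del = (1 − |Γ|²)·P_inc = 166 W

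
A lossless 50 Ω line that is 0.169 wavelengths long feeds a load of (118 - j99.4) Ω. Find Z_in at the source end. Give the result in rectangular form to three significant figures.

βl = 2π × 0.169 = 60.8°
tan(βl) = tan(60.8°) = 1.79
Z_in = Z_0·(Z_L + jZ_0·tanβl)/(Z_0 + jZ_L·tanβl)
     = 50·(118 − j9.79)/(228 + j211)

Z_in ≈ 12.8 − j14 Ω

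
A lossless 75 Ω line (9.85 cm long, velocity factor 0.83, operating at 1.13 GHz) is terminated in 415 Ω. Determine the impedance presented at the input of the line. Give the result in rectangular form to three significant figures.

λ = v/f = 0.83·c / 1.13 GHz = 0.22 m
βl = 2π·l/λ = 2π × 0.447 = 161°
tan(βl) = tan(161°) = -0.346
Z_in = Z_0·(Z_L + jZ_0·tanβl)/(Z_0 + jZ_L·tanβl)
     = 75·(415 − j25.9)/(75 − j144)

Z_in ≈ 99.7 + j165 Ω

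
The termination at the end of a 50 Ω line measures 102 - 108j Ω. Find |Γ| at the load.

|Γ| ≈ 0.643

Γ = (Z_L − Z_0)/(Z_L + Z_0) = (52 − j108)/(152 − j108)
|Γ| = 120/186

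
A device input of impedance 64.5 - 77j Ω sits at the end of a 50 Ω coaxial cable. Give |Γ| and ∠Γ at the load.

Γ = (Z_L − Z_0)/(Z_L + Z_0) = (14.5 − j77)/(114.5 − j77)
|Γ| = 78.4/138 = 0.568

Γ ≈ 0.568 ∠ -45.4°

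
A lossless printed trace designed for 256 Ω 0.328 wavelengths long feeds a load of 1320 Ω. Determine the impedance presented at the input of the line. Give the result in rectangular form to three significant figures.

βl = 2π × 0.328 = 118°
tan(βl) = tan(118°) = -1.87
Z_in = Z_0·(Z_L + jZ_0·tanβl)/(Z_0 + jZ_L·tanβl)
     = 256·(1320 − j480)/(256 − j2470)

Z_in ≈ 63.1 + j130 Ω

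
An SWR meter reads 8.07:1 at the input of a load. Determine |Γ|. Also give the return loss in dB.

|Γ| ≈ 0.779; return loss ≈ 2.16 dB

|Γ| = (S − 1)/(S + 1) = (8.07 − 1)/(8.07 + 1) = 7.07/9.07
RL = −20·log₁₀|Γ| = −20·log₁₀(0.779)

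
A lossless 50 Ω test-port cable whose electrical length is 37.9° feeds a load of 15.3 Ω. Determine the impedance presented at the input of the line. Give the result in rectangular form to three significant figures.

Z_in ≈ 23.3 + j33.4 Ω

tan(βl) = tan(37.9°) = 0.778
Z_in = Z_0·(Z_L + jZ_0·tanβl)/(Z_0 + jZ_L·tanβl)
     = 50·(15.3 + j38.9)/(50 + j11.9)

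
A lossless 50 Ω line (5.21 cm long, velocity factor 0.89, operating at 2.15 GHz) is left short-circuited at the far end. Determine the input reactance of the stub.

X_in ≈ -27.7 Ω (capacitive)

λ = v/f = 0.89·c / 2.15 GHz = 0.124 m
βl = 2π·l/λ = 2π × 0.42 = 151°
tan(βl) = -0.554
For a short-circuited stub, Z_in = jZ_0·tan(βl)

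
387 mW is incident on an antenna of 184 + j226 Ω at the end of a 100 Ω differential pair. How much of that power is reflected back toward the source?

P_reflected ≈ 171 mW

|Γ| = |(84 + j226)/(284 + j226)| = 0.664
|Γ|² = 0.441
P_refl = |Γ|²·P_inc = 171 mW, P_del = (1 − |Γ|²)·P_inc = 216 mW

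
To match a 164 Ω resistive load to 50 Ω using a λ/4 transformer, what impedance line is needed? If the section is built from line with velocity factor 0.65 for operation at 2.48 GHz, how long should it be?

Z_qwt ≈ 90.6 Ω; length ≈ 1.97 cm

Z_qwt = √(Z_0·R_L) = √(50 × 164) = √8200
λ = 0.65·c/f = 0.0786 m, so l = λ/4 = 0.0197 m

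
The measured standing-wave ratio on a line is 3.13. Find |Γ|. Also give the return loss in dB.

|Γ| ≈ 0.516; return loss ≈ 5.75 dB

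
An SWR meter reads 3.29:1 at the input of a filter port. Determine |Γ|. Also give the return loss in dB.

|Γ| = (S − 1)/(S + 1) = (3.29 − 1)/(3.29 + 1) = 2.29/4.29
RL = −20·log₁₀|Γ| = −20·log₁₀(0.534)

|Γ| ≈ 0.534; return loss ≈ 5.45 dB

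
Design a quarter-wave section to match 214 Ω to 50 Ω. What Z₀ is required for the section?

Z_qwt = √(Z_0·R_L) = √(50 × 214) = √10700

Z_qwt ≈ 103 Ω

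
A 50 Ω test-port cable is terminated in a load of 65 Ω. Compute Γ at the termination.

Γ = (Z_L − Z_0)/(Z_L + Z_0) = (65 − 50)/(65 + 50) = 15/115

Γ = 0.13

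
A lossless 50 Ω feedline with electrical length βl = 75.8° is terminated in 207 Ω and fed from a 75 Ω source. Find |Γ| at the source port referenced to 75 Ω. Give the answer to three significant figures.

|Γ| ≈ 0.715

tan(βl) = 3.95
Z_in = Z_0·(Z_L + jZ_0·tanβl)/(Z_0 + jZ_L·tanβl) = 12.8 − j11.9 Ω
Γ_s = (Z_in − Z_s)/(Z_in + Z_s) = (-62.2 − j11.9)/(87.8 − j11.9), |Γ_s| = 0.715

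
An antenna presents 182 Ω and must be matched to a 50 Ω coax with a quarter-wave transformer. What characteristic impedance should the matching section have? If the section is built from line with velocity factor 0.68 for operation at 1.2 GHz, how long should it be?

Z_qwt ≈ 95.4 Ω; length ≈ 4.25 cm

Z_qwt = √(Z_0·R_L) = √(50 × 182) = √9100
λ = 0.68·c/f = 0.17 m, so l = λ/4 = 0.0425 m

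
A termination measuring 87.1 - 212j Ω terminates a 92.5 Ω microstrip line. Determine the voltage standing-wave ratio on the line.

Γ = (Z_L − Z_0)/(Z_L + Z_0) = (-5.4 − j212)/(179.6 − j212)
|Γ| = 212/278 = 0.763
VSWR = (1 + |Γ|)/(1 − |Γ|) = 1.76/0.237

VSWR ≈ 7.45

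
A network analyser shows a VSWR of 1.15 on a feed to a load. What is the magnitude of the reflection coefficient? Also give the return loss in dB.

|Γ| = (S − 1)/(S + 1) = (1.15 − 1)/(1.15 + 1) = 0.15/2.15
RL = −20·log₁₀|Γ| = −20·log₁₀(0.0698)

|Γ| ≈ 0.0698; return loss ≈ 23.1 dB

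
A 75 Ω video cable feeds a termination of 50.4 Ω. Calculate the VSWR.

Γ = (50.4 − 75)/(50.4 + 75) = -0.196
VSWR = (1 + 0.196)/(1 − 0.196)

VSWR ≈ 1.49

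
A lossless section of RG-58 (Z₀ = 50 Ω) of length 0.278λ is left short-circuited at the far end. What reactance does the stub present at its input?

X_in ≈ -281 Ω (capacitive)

βl = 2π × 0.278 = 100°
tan(βl) = -5.63
For a short-circuited stub, Z_in = jZ_0·tan(βl)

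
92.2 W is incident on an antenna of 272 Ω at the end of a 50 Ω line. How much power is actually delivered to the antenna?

P_delivered ≈ 48.4 W

Γ = (272 − 50)/(272 + 50) = 0.689
|Γ|² = 0.475
P_refl = |Γ|²·P_inc = 43.8 W, P_del = (1 − |Γ|²)·P_inc = 48.4 W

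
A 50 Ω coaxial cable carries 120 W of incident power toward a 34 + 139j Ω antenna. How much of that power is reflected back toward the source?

P_reflected ≈ 89.1 W

|Γ| = |(-16 + j139)/(84 + j139)| = 0.862
|Γ|² = 0.742
P_refl = |Γ|²·P_inc = 89.1 W, P_del = (1 − |Γ|²)·P_inc = 30.9 W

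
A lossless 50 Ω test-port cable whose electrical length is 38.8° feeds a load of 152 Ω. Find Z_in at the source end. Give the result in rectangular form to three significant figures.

tan(βl) = tan(38.8°) = 0.804
Z_in = Z_0·(Z_L + jZ_0·tanβl)/(Z_0 + jZ_L·tanβl)
     = 50·(152 + j40.2)/(50 + j122)

Z_in ≈ 35.9 − j47.5 Ω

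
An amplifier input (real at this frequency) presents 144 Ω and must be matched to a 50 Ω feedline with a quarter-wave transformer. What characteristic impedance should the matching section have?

Z_qwt = √(Z_0·R_L) = √(50 × 144) = √7200

Z_qwt ≈ 84.9 Ω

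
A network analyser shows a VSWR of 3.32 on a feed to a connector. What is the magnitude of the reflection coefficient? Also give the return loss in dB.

|Γ| = (S − 1)/(S + 1) = (3.32 − 1)/(3.32 + 1) = 2.32/4.32
RL = −20·log₁₀|Γ| = −20·log₁₀(0.537)

|Γ| ≈ 0.537; return loss ≈ 5.4 dB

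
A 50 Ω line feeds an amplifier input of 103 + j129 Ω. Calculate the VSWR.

Γ = (Z_L − Z_0)/(Z_L + Z_0) = (53 + j129)/(153 + j129)
|Γ| = 139/200 = 0.697
VSWR = (1 + |Γ|)/(1 − |Γ|) = 1.7/0.303

VSWR ≈ 5.6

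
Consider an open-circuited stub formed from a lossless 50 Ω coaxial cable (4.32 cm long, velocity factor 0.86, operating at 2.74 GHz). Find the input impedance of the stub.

λ = v/f = 0.86·c / 2.74 GHz = 0.0942 m
βl = 2π·l/λ = 2π × 0.459 = 165°
tan(βl) = -0.265
For an open-circuited stub, Z_in = −jZ_0·cot(βl) = −jZ_0/tan(βl)

Z_in ≈ +j189 Ω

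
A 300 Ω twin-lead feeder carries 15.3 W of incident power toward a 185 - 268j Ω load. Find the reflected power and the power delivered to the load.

P_reflected ≈ 4.24 W; P_delivered ≈ 11.1 W

|Γ| = |(-115 − j268)/(485 − j268)| = 0.526
|Γ|² = 0.277
P_refl = |Γ|²·P_inc = 4.24 W, P_del = (1 − |Γ|²)·P_inc = 11.1 W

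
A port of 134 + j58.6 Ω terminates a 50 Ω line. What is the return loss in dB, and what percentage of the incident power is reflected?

Γ = (84 + j58.6)/(184 + j58.6), |Γ| = 0.53
RL = −20·log₁₀(0.53) = 5.51 dB
P_refl/P_inc = |Γ|² = 0.281

RL ≈ 5.51 dB; 28.1% of incident power reflected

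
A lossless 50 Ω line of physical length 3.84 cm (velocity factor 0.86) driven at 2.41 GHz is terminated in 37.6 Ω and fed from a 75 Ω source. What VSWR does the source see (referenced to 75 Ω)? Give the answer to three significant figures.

λ = v/f = 0.86·c / 2.41 GHz = 0.107 m
βl = 2π·l/λ = 2π × 0.359 = 129°
tan(βl) = -1.23
Z_in = Z_0·(Z_L + jZ_0·tanβl)/(Z_0 + jZ_L·tanβl) = 50.9 − j14.4 Ω
Γ_s = (Z_in − Z_s)/(Z_in + Z_s) = (-24.1 − j14.4)/(126 − j14.4), |Γ_s| = 0.221
VSWR = (1 + |Γ_s|)/(1 − |Γ_s|)

VSWR ≈ 1.57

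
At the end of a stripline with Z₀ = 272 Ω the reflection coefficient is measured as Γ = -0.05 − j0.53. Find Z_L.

Z_L ≈ 141 − j208 Ω

Z_L = Z_0·(1 + Γ)/(1 − Γ) = 272·(0.95 − j0.53)/(1.05 + j0.53)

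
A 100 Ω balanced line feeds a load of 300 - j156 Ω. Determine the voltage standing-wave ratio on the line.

VSWR ≈ 3.89

Γ = (Z_L − Z_0)/(Z_L + Z_0) = (200 − j156)/(400 − j156)
|Γ| = 254/429 = 0.591
VSWR = (1 + |Γ|)/(1 − |Γ|) = 1.59/0.409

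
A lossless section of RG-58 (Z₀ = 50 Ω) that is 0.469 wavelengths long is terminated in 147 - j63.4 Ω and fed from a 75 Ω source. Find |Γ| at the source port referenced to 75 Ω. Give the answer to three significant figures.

|Γ| ≈ 0.408

βl = 2π × 0.469 = 169°
tan(βl) = -0.197
Z_in = Z_0·(Z_L + jZ_0·tanβl)/(Z_0 + jZ_L·tanβl) = 170 + j33.7 Ω
Γ_s = (Z_in − Z_s)/(Z_in + Z_s) = (94.9 + j33.7)/(245 + j33.7), |Γ_s| = 0.408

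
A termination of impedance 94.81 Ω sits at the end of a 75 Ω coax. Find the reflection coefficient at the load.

Γ = (Z_L − Z_0)/(Z_L + Z_0) = (94.81 − 75)/(94.81 + 75) = 19.81/169.8

Γ = 0.117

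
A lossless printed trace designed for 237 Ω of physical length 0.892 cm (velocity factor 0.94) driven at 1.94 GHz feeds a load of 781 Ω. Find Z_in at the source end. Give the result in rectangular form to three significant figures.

Z_in ≈ 326 − j340 Ω

λ = v/f = 0.94·c / 1.94 GHz = 0.145 m
βl = 2π·l/λ = 2π × 0.0614 = 22.1°
tan(βl) = tan(22.1°) = 0.406
Z_in = Z_0·(Z_L + jZ_0·tanβl)/(Z_0 + jZ_L·tanβl)
     = 237·(781 + j96.2)/(237 + j317)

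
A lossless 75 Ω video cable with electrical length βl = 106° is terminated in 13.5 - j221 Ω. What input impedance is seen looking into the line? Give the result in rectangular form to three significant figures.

Z_in ≈ 2.06 + j51.9 Ω

tan(βl) = tan(106°) = -3.49
Z_in = Z_0·(Z_L + jZ_0·tanβl)/(Z_0 + jZ_L·tanβl)
     = 75·(13.5 − j483)/(-696 − j47.1)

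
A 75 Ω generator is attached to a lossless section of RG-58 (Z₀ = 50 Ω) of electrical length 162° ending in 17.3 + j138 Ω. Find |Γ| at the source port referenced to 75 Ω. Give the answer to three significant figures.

tan(βl) = -0.325
Z_in = Z_0·(Z_L + jZ_0·tanβl)/(Z_0 + jZ_L·tanβl) = 5.3 + j64.5 Ω
Γ_s = (Z_in − Z_s)/(Z_in + Z_s) = (-69.7 + j64.5)/(80.3 + j64.5), |Γ_s| = 0.922

|Γ| ≈ 0.922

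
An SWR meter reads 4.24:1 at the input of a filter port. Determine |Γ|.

|Γ| = (S − 1)/(S + 1) = (4.24 − 1)/(4.24 + 1) = 3.24/5.24

|Γ| ≈ 0.618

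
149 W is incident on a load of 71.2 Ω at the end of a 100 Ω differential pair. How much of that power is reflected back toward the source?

Γ = (71.2 − 100)/(71.2 + 100) = -0.168
|Γ|² = 0.0283
P_refl = |Γ|²·P_inc = 4.22 W, P_del = (1 − |Γ|²)·P_inc = 145 W

P_reflected ≈ 4.22 W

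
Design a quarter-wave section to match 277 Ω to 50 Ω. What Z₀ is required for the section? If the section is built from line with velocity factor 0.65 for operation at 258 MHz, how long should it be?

Z_qwt ≈ 118 Ω; length ≈ 18.9 cm

Z_qwt = √(Z_0·R_L) = √(50 × 277) = √13850
λ = 0.65·c/f = 0.756 m, so l = λ/4 = 0.189 m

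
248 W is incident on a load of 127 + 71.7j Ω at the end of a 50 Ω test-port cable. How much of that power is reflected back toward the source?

P_reflected ≈ 75.3 W

|Γ| = |(77 + j71.7)/(177 + j71.7)| = 0.551
|Γ|² = 0.304
P_refl = |Γ|²·P_inc = 75.3 W, P_del = (1 − |Γ|²)·P_inc = 173 W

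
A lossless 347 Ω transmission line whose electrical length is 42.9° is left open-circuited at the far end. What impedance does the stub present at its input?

tan(βl) = 0.929
For an open-circuited stub, Z_in = −jZ_0·cot(βl) = −jZ_0/tan(βl)

Z_in ≈ −j373 Ω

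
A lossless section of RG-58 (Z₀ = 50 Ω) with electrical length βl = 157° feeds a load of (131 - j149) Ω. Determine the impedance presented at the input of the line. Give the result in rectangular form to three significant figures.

Z_in ≈ 118 + j146 Ω

tan(βl) = tan(157°) = -0.424
Z_in = Z_0·(Z_L + jZ_0·tanβl)/(Z_0 + jZ_L·tanβl)
     = 50·(131 − j170)/(-13.2 − j55.6)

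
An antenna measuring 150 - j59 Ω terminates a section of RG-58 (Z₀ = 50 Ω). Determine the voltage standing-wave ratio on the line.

VSWR ≈ 3.51

Γ = (Z_L − Z_0)/(Z_L + Z_0) = (100 − j59)/(200 − j59)
|Γ| = 116/209 = 0.557
VSWR = (1 + |Γ|)/(1 − |Γ|) = 1.56/0.443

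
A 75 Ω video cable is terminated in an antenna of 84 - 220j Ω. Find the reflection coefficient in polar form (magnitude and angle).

Γ ≈ 0.811 ∠ -33.5°

Γ = (Z_L − Z_0)/(Z_L + Z_0) = (9 − j220)/(159 − j220)
|Γ| = 220/271 = 0.811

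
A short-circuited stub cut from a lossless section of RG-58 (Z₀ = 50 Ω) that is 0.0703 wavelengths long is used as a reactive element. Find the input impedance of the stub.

βl = 2π × 0.0703 = 25.3°
tan(βl) = 0.473
For a short-circuited stub, Z_in = jZ_0·tan(βl)

Z_in ≈ +j23.6 Ω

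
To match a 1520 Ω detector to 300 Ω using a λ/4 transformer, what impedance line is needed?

Z_qwt = √(Z_0·R_L) = √(300 × 1520) = √456000

Z_qwt ≈ 675 Ω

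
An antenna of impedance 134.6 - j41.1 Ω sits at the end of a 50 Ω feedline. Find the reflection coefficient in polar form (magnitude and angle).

Γ = (Z_L − Z_0)/(Z_L + Z_0) = (84.6 − j41.1)/(184.6 − j41.1)
|Γ| = 94.1/189 = 0.497

Γ ≈ 0.497 ∠ -13.4°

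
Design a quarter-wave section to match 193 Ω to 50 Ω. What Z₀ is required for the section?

Z_qwt = √(Z_0·R_L) = √(50 × 193) = √9650

Z_qwt ≈ 98.2 Ω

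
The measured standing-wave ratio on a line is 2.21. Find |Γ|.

|Γ| = (S − 1)/(S + 1) = (2.21 − 1)/(2.21 + 1) = 1.21/3.21

|Γ| ≈ 0.377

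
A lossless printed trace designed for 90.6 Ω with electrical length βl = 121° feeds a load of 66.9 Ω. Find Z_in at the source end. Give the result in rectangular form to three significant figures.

Z_in ≈ 100 − j27.3 Ω

tan(βl) = tan(121°) = -1.66
Z_in = Z_0·(Z_L + jZ_0·tanβl)/(Z_0 + jZ_L·tanβl)
     = 90.6·(66.9 − j151)/(90.6 − j111)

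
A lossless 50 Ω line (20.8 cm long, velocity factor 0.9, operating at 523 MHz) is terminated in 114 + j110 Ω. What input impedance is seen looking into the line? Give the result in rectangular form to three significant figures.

λ = v/f = 0.9·c / 523 MHz = 0.516 m
βl = 2π·l/λ = 2π × 0.403 = 145°
tan(βl) = tan(145°) = -0.699
Z_in = Z_0·(Z_L + jZ_0·tanβl)/(Z_0 + jZ_L·tanβl)
     = 50·(114 + j75)/(127 − j79.7)

Z_in ≈ 18.9 + j41.4 Ω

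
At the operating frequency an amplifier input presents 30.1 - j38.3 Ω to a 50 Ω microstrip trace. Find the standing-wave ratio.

Γ = (Z_L − Z_0)/(Z_L + Z_0) = (-19.9 − j38.3)/(80.1 − j38.3)
|Γ| = 43.2/88.8 = 0.486
VSWR = (1 + |Γ|)/(1 − |Γ|) = 1.49/0.514

VSWR ≈ 2.89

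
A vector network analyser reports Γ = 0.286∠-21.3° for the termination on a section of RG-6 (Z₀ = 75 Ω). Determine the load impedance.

Z_L = Z_0·(1 + Γ)/(1 − Γ) = 75·(1.27 − j0.104)/(0.734 + j0.104)

Z_L ≈ 125 − j28.4 Ω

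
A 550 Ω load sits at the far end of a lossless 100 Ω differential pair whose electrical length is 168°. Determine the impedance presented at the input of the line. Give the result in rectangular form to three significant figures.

Z_in ≈ 243 + j263 Ω

tan(βl) = tan(168°) = -0.213
Z_in = Z_0·(Z_L + jZ_0·tanβl)/(Z_0 + jZ_L·tanβl)
     = 100·(550 − j21.3)/(100 − j117)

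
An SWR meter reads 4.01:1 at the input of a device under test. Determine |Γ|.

|Γ| ≈ 0.601

|Γ| = (S − 1)/(S + 1) = (4.01 − 1)/(4.01 + 1) = 3.01/5.01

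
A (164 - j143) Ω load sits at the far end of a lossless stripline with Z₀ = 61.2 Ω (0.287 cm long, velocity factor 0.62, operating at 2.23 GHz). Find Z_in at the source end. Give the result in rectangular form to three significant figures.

λ = v/f = 0.62·c / 2.23 GHz = 0.0834 m
βl = 2π·l/λ = 2π × 0.0344 = 12.4°
tan(βl) = tan(12.4°) = 0.22
Z_in = Z_0·(Z_L + jZ_0·tanβl)/(Z_0 + jZ_L·tanβl)
     = 61.2·(164 − j130)/(92.6 + j36)

Z_in ≈ 65.2 − j111 Ω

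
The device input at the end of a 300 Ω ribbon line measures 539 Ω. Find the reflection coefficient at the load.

Γ = 0.285

Γ = (Z_L − Z_0)/(Z_L + Z_0) = (539 − 300)/(539 + 300) = 239/839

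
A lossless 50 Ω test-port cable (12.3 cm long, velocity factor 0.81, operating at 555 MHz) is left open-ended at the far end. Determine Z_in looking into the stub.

λ = v/f = 0.81·c / 555 MHz = 0.438 m
βl = 2π·l/λ = 2π × 0.281 = 101°
tan(βl) = -5.08
For an open-ended stub, Z_in = −jZ_0·cot(βl) = −jZ_0/tan(βl)

Z_in ≈ +j9.84 Ω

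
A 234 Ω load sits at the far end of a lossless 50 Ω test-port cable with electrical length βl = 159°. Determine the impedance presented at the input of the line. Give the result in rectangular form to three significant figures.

tan(βl) = tan(159°) = -0.384
Z_in = Z_0·(Z_L + jZ_0·tanβl)/(Z_0 + jZ_L·tanβl)
     = 50·(234 − j19.2)/(50 − j89.8)

Z_in ≈ 63.5 + j94.9 Ω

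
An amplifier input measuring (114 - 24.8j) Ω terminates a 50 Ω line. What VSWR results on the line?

Γ = (Z_L − Z_0)/(Z_L + Z_0) = (64 − j24.8)/(164 − j24.8)
|Γ| = 68.6/166 = 0.414
VSWR = (1 + |Γ|)/(1 − |Γ|) = 1.41/0.586

VSWR ≈ 2.41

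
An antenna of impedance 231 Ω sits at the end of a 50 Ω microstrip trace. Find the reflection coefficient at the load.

Γ = 0.644

Γ = (Z_L − Z_0)/(Z_L + Z_0) = (231 − 50)/(231 + 50) = 181/281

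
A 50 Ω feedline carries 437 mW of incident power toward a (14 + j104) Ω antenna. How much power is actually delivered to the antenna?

|Γ| = |(-36 + j104)/(64 + j104)| = 0.901
|Γ|² = 0.812
P_refl = |Γ|²·P_inc = 355 mW, P_del = (1 − |Γ|²)·P_inc = 82.1 mW

P_delivered ≈ 82.1 mW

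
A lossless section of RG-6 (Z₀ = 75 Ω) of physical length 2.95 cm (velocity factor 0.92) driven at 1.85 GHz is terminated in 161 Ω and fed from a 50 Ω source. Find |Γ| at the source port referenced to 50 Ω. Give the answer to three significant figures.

λ = v/f = 0.92·c / 1.85 GHz = 0.149 m
βl = 2π·l/λ = 2π × 0.198 = 71.2°
tan(βl) = 2.93
Z_in = Z_0·(Z_L + jZ_0·tanβl)/(Z_0 + jZ_L·tanβl) = 38 − j19.5 Ω
Γ_s = (Z_in − Z_s)/(Z_in + Z_s) = (-12 − j19.5)/(88 − j19.5), |Γ_s| = 0.254

|Γ| ≈ 0.254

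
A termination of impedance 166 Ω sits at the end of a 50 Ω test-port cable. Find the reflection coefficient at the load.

Γ = (Z_L − Z_0)/(Z_L + Z_0) = (166 − 50)/(166 + 50) = 116/216

Γ = 0.537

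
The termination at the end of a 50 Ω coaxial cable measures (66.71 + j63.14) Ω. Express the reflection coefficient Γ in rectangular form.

Γ = (Z_L − Z_0)/(Z_L + Z_0) = (16.71 + j63.14)/(116.7 + j63.14)

Γ ≈ 0.337 + j0.359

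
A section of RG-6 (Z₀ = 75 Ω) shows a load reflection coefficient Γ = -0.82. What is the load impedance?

Z_L ≈ 7.42 Ω

Z_L = Z_0·(1 + Γ)/(1 − Γ) = 75·(0.18)/(1.82)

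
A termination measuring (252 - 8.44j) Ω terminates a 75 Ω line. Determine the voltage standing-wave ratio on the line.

VSWR ≈ 3.36

Γ = (Z_L − Z_0)/(Z_L + Z_0) = (177 − j8.44)/(327 − j8.44)
|Γ| = 177/327 = 0.542
VSWR = (1 + |Γ|)/(1 − |Γ|) = 1.54/0.458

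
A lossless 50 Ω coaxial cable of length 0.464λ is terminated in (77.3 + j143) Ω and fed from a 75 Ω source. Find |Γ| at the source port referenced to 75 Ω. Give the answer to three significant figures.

|Γ| ≈ 0.726

βl = 2π × 0.464 = 167°
tan(βl) = -0.23
Z_in = Z_0·(Z_L + jZ_0·tanβl)/(Z_0 + jZ_L·tanβl) = 28.3 + j85.4 Ω
Γ_s = (Z_in − Z_s)/(Z_in + Z_s) = (-46.7 + j85.4)/(103 + j85.4), |Γ_s| = 0.726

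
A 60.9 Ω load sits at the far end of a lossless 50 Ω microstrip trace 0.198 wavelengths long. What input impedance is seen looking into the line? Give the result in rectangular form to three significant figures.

βl = 2π × 0.198 = 71.3°
tan(βl) = tan(71.3°) = 2.95
Z_in = Z_0·(Z_L + jZ_0·tanβl)/(Z_0 + jZ_L·tanβl)
     = 50·(60.9 + j148)/(50 + j180)

Z_in ≈ 42.5 − j5.13 Ω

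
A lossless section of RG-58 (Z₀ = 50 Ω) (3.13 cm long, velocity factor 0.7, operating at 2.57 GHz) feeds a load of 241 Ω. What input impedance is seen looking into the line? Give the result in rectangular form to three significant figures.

Z_in ≈ 21.9 + j50.3 Ω

λ = v/f = 0.7·c / 2.57 GHz = 0.0817 m
βl = 2π·l/λ = 2π × 0.383 = 138°
tan(βl) = tan(138°) = -0.904
Z_in = Z_0·(Z_L + jZ_0·tanβl)/(Z_0 + jZ_L·tanβl)
     = 50·(241 − j45.2)/(50 − j218)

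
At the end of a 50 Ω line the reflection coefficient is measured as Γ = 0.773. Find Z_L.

Z_L = Z_0·(1 + Γ)/(1 − Γ) = 50·(1.77)/(0.227)

Z_L ≈ 391 Ω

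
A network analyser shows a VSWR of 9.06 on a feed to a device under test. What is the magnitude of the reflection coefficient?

|Γ| ≈ 0.801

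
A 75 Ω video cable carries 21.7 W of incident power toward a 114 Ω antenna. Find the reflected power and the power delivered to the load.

Γ = (114 − 75)/(114 + 75) = 0.206
|Γ|² = 0.0426
P_refl = |Γ|²·P_inc = 0.924 W, P_del = (1 − |Γ|²)·P_inc = 20.8 W

P_reflected ≈ 0.924 W; P_delivered ≈ 20.8 W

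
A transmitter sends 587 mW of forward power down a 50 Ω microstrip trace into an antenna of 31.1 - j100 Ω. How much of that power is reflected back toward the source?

P_reflected ≈ 367 mW

|Γ| = |(-18.9 − j100)/(81.1 − j100)| = 0.79
|Γ|² = 0.625
P_refl = |Γ|²·P_inc = 367 mW, P_del = (1 − |Γ|²)·P_inc = 220 mW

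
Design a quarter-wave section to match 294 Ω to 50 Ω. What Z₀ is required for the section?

Z_qwt ≈ 121 Ω

Z_qwt = √(Z_0·R_L) = √(50 × 294) = √14700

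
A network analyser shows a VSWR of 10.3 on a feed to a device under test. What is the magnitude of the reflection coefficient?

|Γ| = (S − 1)/(S + 1) = (10.3 − 1)/(10.3 + 1) = 9.3/11.3

|Γ| ≈ 0.823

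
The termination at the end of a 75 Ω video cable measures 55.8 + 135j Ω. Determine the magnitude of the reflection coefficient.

Γ = (Z_L − Z_0)/(Z_L + Z_0) = (-19.2 + j135)/(130.8 + j135)
|Γ| = 136/188

|Γ| ≈ 0.725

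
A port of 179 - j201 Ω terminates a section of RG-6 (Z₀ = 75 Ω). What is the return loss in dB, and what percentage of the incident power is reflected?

Γ = (104 − j201)/(254 − j201), |Γ| = 0.699
RL = −20·log₁₀(0.699) = 3.11 dB
P_refl/P_inc = |Γ|² = 0.488

RL ≈ 3.11 dB; 48.8% of incident power reflected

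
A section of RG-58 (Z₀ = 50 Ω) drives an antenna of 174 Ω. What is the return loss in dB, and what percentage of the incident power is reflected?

RL ≈ 5.14 dB; 30.6% of incident power reflected

Γ = (174 − 50)/(174 + 50) = 0.554
RL = −20·log₁₀(0.554) = 5.14 dB
P_refl/P_inc = |Γ|² = 0.306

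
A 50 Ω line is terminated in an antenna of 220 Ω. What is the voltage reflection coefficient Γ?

Γ = 0.63

Γ = (Z_L − Z_0)/(Z_L + Z_0) = (220 − 50)/(220 + 50) = 170/270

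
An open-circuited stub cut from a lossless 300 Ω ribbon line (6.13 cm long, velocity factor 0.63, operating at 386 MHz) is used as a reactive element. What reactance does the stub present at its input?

X_in ≈ -299 Ω (capacitive)

λ = v/f = 0.63·c / 386 MHz = 0.49 m
βl = 2π·l/λ = 2π × 0.125 = 45.1°
tan(βl) = 1
For an open-circuited stub, Z_in = −jZ_0·cot(βl) = −jZ_0/tan(βl)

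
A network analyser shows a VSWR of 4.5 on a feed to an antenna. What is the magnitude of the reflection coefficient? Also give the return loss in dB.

|Γ| ≈ 0.636; return loss ≈ 3.93 dB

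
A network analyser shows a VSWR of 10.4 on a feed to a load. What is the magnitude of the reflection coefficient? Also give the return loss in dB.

|Γ| ≈ 0.825; return loss ≈ 1.68 dB

|Γ| = (S − 1)/(S + 1) = (10.4 − 1)/(10.4 + 1) = 9.4/11.4
RL = −20·log₁₀|Γ| = −20·log₁₀(0.825)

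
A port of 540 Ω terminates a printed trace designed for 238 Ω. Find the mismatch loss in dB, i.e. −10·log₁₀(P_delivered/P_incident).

mismatch loss ≈ 0.709 dB

Γ = (540 − 238)/(540 + 238) = 0.388
|Γ|² = 0.151, so P_del/P_inc = 1 − |Γ|² = 0.849
ML = −10·log₁₀(1 − |Γ|²)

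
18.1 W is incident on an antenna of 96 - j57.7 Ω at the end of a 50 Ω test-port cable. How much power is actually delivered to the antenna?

|Γ| = |(46 − j57.7)/(146 − j57.7)| = 0.47
|Γ|² = 0.221
P_refl = |Γ|²·P_inc = 4 W, P_del = (1 − |Γ|²)·P_inc = 14.1 W

P_delivered ≈ 14.1 W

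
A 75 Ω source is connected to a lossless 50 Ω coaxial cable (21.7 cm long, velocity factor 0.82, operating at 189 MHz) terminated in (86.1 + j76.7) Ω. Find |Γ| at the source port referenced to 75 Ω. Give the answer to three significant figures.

|Γ| ≈ 0.563

λ = v/f = 0.82·c / 189 MHz = 1.3 m
βl = 2π·l/λ = 2π × 0.167 = 60°
tan(βl) = 1.73
Z_in = Z_0·(Z_L + jZ_0·tanβl)/(Z_0 + jZ_L·tanβl) = 29.6 − j45.3 Ω
Γ_s = (Z_in − Z_s)/(Z_in + Z_s) = (-45.4 − j45.3)/(105 − j45.3), |Γ_s| = 0.563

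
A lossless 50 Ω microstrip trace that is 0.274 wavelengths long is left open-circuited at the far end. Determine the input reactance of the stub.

βl = 2π × 0.274 = 98.6°
tan(βl) = -6.58
For an open-circuited stub, Z_in = −jZ_0·cot(βl) = −jZ_0/tan(βl)

X_in ≈ 7.6 Ω (inductive)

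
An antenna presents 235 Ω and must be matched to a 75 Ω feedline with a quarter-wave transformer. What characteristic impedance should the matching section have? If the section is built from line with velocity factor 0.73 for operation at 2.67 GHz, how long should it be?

Z_qwt = √(Z_0·R_L) = √(75 × 235) = √17620
λ = 0.73·c/f = 0.082 m, so l = λ/4 = 0.0205 m

Z_qwt ≈ 133 Ω; length ≈ 2.05 cm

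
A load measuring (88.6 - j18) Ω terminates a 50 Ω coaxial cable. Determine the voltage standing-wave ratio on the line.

Γ = (Z_L − Z_0)/(Z_L + Z_0) = (38.6 − j18)/(138.6 − j18)
|Γ| = 42.6/140 = 0.305
VSWR = (1 + |Γ|)/(1 − |Γ|) = 1.3/0.695

VSWR ≈ 1.88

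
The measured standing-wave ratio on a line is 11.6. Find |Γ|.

|Γ| = (S − 1)/(S + 1) = (11.6 − 1)/(11.6 + 1) = 10.6/12.6

|Γ| ≈ 0.841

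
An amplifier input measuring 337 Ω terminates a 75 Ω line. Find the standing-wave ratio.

Γ = (337 − 75)/(337 + 75) = 0.636
VSWR = (1 + 0.636)/(1 − 0.636)

VSWR ≈ 4.49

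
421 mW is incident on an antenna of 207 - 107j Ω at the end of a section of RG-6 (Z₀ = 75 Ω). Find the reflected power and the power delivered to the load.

|Γ| = |(132 − j107)/(282 − j107)| = 0.563
|Γ|² = 0.317
P_refl = |Γ|²·P_inc = 134 mW, P_del = (1 − |Γ|²)·P_inc = 287 mW

P_reflected ≈ 134 mW; P_delivered ≈ 287 mW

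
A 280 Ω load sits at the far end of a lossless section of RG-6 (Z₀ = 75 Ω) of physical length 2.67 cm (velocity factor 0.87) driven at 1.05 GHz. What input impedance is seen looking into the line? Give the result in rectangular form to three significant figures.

λ = v/f = 0.87·c / 1.05 GHz = 0.249 m
βl = 2π·l/λ = 2π × 0.107 = 38.7°
tan(βl) = tan(38.7°) = 0.8
Z_in = Z_0·(Z_L + jZ_0·tanβl)/(Z_0 + jZ_L·tanβl)
     = 75·(280 + j60)/(75 + j224)

Z_in ≈ 46.3 − j78.2 Ω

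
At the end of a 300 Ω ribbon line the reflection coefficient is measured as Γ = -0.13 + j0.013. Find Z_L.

Z_L ≈ 231 + j6.11 Ω

Z_L = Z_0·(1 + Γ)/(1 − Γ) = 300·(0.87 + j0.013)/(1.13 − j0.013)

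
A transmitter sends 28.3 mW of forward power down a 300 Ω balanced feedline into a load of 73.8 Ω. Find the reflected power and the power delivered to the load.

P_reflected ≈ 10.4 mW; P_delivered ≈ 17.9 mW

Γ = (73.8 − 300)/(73.8 + 300) = -0.605
|Γ|² = 0.366
P_refl = |Γ|²·P_inc = 10.4 mW, P_del = (1 − |Γ|²)·P_inc = 17.9 mW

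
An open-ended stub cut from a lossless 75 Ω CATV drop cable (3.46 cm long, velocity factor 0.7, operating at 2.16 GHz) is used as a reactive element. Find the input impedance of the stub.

Z_in ≈ +j58.8 Ω

λ = v/f = 0.7·c / 2.16 GHz = 0.0972 m
βl = 2π·l/λ = 2π × 0.356 = 128°
tan(βl) = -1.27
For an open-ended stub, Z_in = −jZ_0·cot(βl) = −jZ_0/tan(βl)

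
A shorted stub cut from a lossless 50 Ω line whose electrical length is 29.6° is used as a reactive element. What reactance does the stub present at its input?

tan(βl) = 0.568
For a shorted stub, Z_in = jZ_0·tan(βl)

X_in ≈ 28.4 Ω (inductive)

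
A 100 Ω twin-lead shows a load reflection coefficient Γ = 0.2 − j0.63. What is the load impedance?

Z_L ≈ 54.3 − j122 Ω

Z_L = Z_0·(1 + Γ)/(1 − Γ) = 100·(1.2 − j0.63)/(0.8 + j0.63)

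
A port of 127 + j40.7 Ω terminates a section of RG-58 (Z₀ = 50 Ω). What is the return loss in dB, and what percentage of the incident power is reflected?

RL ≈ 6.38 dB; 23% of incident power reflected

Γ = (77 + j40.7)/(177 + j40.7), |Γ| = 0.48
RL = −20·log₁₀(0.48) = 6.38 dB
P_refl/P_inc = |Γ|² = 0.23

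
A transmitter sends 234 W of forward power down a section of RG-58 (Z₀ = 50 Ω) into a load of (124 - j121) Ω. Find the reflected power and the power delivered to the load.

P_reflected ≈ 105 W; P_delivered ≈ 129 W

|Γ| = |(74 − j121)/(174 − j121)| = 0.669
|Γ|² = 0.448
P_refl = |Γ|²·P_inc = 105 W, P_del = (1 − |Γ|²)·P_inc = 129 W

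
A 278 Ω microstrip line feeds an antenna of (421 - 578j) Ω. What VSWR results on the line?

Γ = (Z_L − Z_0)/(Z_L + Z_0) = (143 − j578)/(699 − j578)
|Γ| = 595/907 = 0.656
VSWR = (1 + |Γ|)/(1 − |Γ|) = 1.66/0.344

VSWR ≈ 4.82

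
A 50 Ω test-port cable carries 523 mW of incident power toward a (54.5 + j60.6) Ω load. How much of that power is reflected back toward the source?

|Γ| = |(4.5 + j60.6)/(104.5 + j60.6)| = 0.503
|Γ|² = 0.253
P_refl = |Γ|²·P_inc = 132 mW, P_del = (1 − |Γ|²)·P_inc = 391 mW

P_reflected ≈ 132 mW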